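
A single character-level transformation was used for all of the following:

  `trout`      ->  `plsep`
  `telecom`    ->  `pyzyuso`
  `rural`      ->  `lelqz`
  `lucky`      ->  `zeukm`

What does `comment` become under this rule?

Each letter's alphabet position (a=0..z=25) is mapped through 15·x+16 mod 26 — an affine cipher.
For comment: c(2)→15·2+16≡20=u; o(14)→15·14+16≡18=s; m(12)→15·12+16≡14=o; m(12)→15·12+16≡14=o; e(4)→15·4+16≡24=y; n(13)→15·13+16≡3=d; t(19)→15·19+16≡15=p (all mod 26).

usooydp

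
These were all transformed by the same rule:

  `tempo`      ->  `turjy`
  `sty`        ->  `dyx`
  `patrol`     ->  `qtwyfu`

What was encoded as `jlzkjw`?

The output letters match the input read backwards, each shifted +5: tempo reversed is opmet. The word is reversed, then every letter is shifted forward by 5.
Undoing it on jlzkjw: shift back: j−5=e, l−5=g, z−5=u, k−5=f, j−5=e, w−5=r → egufer; then reverse → refuge.

refuge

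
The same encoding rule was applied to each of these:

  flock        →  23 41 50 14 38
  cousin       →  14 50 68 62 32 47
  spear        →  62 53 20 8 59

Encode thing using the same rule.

65 29 32 47 26

f(#6)→23 and l(#12)→41: differences scale by 3, so n = 3·pos + 5. With a=1..z=26, the number is 3·pos + 5.
For thing: t=20→65, h=8→29, i=9→32, n=14→47, g=7→26.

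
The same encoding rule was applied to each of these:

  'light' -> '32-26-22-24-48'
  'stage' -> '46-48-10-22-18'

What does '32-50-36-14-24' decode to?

lunch

l(#12)→32 and i(#9)→26: differences scale by 2, so n = 2·pos + 8. With a=1..z=26, the number is 2·pos + 8.
Reversing it on 32-50-36-14-24: 32→(32−8)÷2=12=l, 50→(50−8)÷2=21=u, 36→(36−8)÷2=14=n, 14→(14−8)÷2=3=c, 24→(24−8)÷2=8=h.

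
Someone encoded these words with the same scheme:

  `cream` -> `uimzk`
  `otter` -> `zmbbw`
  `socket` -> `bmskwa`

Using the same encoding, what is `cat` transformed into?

The output letters match the input read backwards, each shifted +8: cream reversed is maerc. Read the word backwards and shift each letter +8.
For cat: reverse → tac; then shift: t+8=b, a+8=i, c+8=k.

bik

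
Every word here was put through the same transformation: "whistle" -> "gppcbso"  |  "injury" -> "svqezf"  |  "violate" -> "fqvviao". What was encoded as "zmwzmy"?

Shifts by position in whistle: pos 0: w→g (+10), pos 1: h→p (+8), pos 2: i→p (+7), pos 3: s→c (+10), pos 4: t→b (+8), pos 5: l→s (+7) — repeating every 3. It's a Vigenère-style cipher with numeric key [10,8,7]: position i shifts by key[i mod 3].
Reversing it on zmwzmy: z−10=p, m−8=e, w−7=p, z−10=p, m−8=e, y−7=r.

pepper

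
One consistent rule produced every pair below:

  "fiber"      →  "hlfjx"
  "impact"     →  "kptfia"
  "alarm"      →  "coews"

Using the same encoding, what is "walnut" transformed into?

ydpsaa

In fiber: f→h is +2, i→l is +3, b→f is +4, e→j is +5 — the shift increases by 1 each position. The shift increases by 1 at each position, starting from +2: 2, 3, 4, ….
Applying it to walnut: w+2=y, a+3=d, l+4=p, n+5=s, u+6=a, t+7=a.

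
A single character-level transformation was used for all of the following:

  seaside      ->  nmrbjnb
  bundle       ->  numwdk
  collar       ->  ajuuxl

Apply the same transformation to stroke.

ntxacb

The word is reversed, then every letter is shifted forward by 9.
For stroke: reverse → ekorts; then shift: e+9=n, k+9=t, o+9=x, r+9=a, t+9=c, s+9=b.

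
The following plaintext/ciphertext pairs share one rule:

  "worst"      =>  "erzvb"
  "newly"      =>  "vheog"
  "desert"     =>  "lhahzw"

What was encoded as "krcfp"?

couch

Shifts by position in worst: pos 0: w→e (+8), pos 1: o→r (+3), pos 2: r→z (+8), pos 3: s→v (+3) — repeating every 2. It's a Vigenère-style cipher with numeric key [8,3]: position i shifts by key[i mod 2].
Undoing it on krcfp: k−8=c, r−3=o, c−8=u, f−3=c, p−8=h.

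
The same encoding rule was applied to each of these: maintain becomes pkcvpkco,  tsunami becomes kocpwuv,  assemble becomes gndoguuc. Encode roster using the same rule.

tgvuqt

Read the word backwards and shift each letter +2.
Applying it to roster: reverse → retsor; then shift: r+2=t, e+2=g, t+2=v, s+2=u, o+2=q, r+2=t.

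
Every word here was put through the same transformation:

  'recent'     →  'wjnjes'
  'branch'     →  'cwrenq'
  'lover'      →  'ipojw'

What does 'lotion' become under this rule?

ipsbpe

This is an affine cipher: with a=0,…,z=25, each position x becomes (11x+17) mod 26.
For lotion: l(11)→11·11+17≡8=i; o(14)→11·14+17≡15=p; t(19)→11·19+17≡18=s; i(8)→11·8+17≡1=b; o(14)→11·14+17≡15=p; n(13)→11·13+17≡4=e (all mod 26).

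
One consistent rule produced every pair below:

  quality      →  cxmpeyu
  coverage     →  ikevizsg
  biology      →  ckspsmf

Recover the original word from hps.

The output letters match the input read backwards, each shifted +4: quality reversed is ytilauq. Two steps: reverse the string, then apply a Caesar shift of +4.
Decoding hps: shift back: h−4=d, p−4=l, s−4=o → dlo; then reverse → old.

old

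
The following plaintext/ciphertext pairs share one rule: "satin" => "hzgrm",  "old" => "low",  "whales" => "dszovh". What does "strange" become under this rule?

Each pair mirrors across the alphabet (s↔h, a↔z, t↔g): positions sum to 25. Each letter is replaced by its mirror in the alphabet: a↔z, b↔y, c↔x, and so on (the Atbash cipher).
On strange: s↔h, t↔g, r↔i, a↔z, n↔m, g↔t, e↔v.

hgizmtv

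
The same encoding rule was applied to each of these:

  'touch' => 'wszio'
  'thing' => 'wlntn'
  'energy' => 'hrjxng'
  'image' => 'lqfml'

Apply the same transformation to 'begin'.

Letter i (0-indexed) is shifted by i+3, so successive shifts are 3, 4, 5, ….
On begin: b+3=e, e+4=i, g+5=l, i+6=o, n+7=u.

eilou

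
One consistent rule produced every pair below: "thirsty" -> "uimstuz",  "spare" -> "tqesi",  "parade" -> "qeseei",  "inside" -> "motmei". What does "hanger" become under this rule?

The shift depends on letter class: consonant t→u is +1, but vowel i→m is +4. The rule splits by letter class: vowels +4, consonants +1.
Applying it to hanger: h(cons)+1=i, a(vowel)+4=e, n(cons)+1=o, g(cons)+1=h, e(vowel)+4=i, r(cons)+1=s.

ieohis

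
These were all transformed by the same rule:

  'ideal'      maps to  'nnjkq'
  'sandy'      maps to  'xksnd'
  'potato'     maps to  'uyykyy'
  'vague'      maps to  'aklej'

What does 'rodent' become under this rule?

Shifts by position in ideal: pos 0: i→n (+5), pos 1: d→n (+10), pos 2: e→j (+5), pos 3: a→k (+10) — repeating every 2. The shifts repeat in a cycle of length 2: positions 0,1,… shift by +5, +10, then the pattern repeats.
Applying it to rodent: r+5=w, o+10=y, d+5=i, e+10=o, n+5=s, t+10=d.

wyiosd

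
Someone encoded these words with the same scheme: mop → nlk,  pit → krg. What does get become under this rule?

tvg

Each pair mirrors across the alphabet (m↔n, o↔l, p↔k): positions sum to 25. Each letter is replaced by its mirror in the alphabet: a↔z, b↔y, c↔x, and so on (the Atbash cipher).
Applying it to get: g↔t, e↔v, t↔g.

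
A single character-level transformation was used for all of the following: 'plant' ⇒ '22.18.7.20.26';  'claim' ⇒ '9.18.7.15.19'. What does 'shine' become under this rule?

p is letter #16 and maps to 22: an offset of 6. Each letter is replaced by its alphabet position (a=1..z=26) + 6.
Applying it to shine: s=19→25, h=8→14, i=9→15, n=14→20, e=5→11.

25.14.15.20.11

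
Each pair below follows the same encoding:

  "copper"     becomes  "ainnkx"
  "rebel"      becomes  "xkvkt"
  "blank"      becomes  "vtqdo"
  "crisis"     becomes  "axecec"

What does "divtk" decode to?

noble

c(2)→a(0) and o(14)→i(8) fit y≡5x+16 (mod 26); the inverse of 5 mod 26 is 21. This is an affine cipher: with a=0,…,z=25, each position x becomes (5x+16) mod 26.
Reversing it on divtk: d(3)→21·(3−16)≡13=n; i(8)→21·(8−16)≡14=o; v(21)→21·(21−16)≡1=b; t(19)→21·(19−16)≡11=l; k(10)→21·(10−16)≡4=e (all mod 26).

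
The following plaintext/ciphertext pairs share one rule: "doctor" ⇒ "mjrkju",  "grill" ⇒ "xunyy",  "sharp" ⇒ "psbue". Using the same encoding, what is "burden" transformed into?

d(3)→m(12) and o(14)→j(9) fit y≡21x+1 (mod 26); the inverse of 21 mod 26 is 5. Treating letters as 0–25, the rule is x ↦ 21x + 1 (mod 26).
On burden: b(1)→21·1+1≡22=w; u(20)→21·20+1≡5=f; r(17)→21·17+1≡20=u; d(3)→21·3+1≡12=m; e(4)→21·4+1≡7=h; n(13)→21·13+1≡14=o (all mod 26).

wfumho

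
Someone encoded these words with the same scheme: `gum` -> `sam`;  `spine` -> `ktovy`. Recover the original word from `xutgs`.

manor

The output letters match the input read backwards, each shifted +6: gum reversed is mug. The word is reversed, then every letter is shifted forward by 6.
Undoing it on xutgs: shift back: x−6=r, u−6=o, t−6=n, g−6=a, s−6=m → ronam; then reverse → manor.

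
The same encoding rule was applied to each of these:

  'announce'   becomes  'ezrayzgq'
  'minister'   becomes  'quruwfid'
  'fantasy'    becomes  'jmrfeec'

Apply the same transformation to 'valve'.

Shifts by position in announce: pos 0: a→e (+4), pos 1: n→z (+12), pos 2: n→r (+4), pos 3: o→a (+12) — repeating every 2. The shifts repeat in a cycle of length 2: positions 0,1,… shift by +4, +12, then the pattern repeats.
Applying it to valve: v+4=z, a+12=m, l+4=p, v+12=h, e+4=i.

zmphi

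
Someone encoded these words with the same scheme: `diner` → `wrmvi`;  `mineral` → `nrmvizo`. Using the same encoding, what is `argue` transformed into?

Each pair mirrors across the alphabet (d↔w, i↔r, n↔m): positions sum to 25. Each letter is replaced by its mirror in the alphabet: a↔z, b↔y, c↔x, and so on (the Atbash cipher).
On argue: a↔z, r↔i, g↔t, u↔f, e↔v.

zitfv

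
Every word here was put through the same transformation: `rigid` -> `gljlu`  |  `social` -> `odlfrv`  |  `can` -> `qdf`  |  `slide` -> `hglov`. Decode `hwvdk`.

The output letters match the input read backwards, each shifted +3: rigid reversed is digir. Two steps: reverse the string, then apply a Caesar shift of +3.
Undoing it on hwvdk: shift back: h−3=e, w−3=t, v−3=s, d−3=a, k−3=h → etsah; then reverse → haste.

haste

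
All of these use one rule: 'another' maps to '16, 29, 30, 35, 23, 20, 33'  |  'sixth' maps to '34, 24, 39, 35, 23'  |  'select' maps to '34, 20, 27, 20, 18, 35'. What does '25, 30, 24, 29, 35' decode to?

a is letter #1 and maps to 16: an offset of 15. Letters become their 1-based position plus 15 (so a→16, b→17, …).
Undoing it on 25, 30, 24, 29, 35: 25→(25−15)÷1=10=j, 30→(30−15)÷1=15=o, 24→(24−15)÷1=9=i, 29→(29−15)÷1=14=n, 35→(35−15)÷1=20=t.

joint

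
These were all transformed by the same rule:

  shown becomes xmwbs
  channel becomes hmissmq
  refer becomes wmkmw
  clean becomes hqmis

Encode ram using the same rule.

The shift depends on letter class: consonant s→x is +5, but vowel o→w is +8. The rule splits by letter class: vowels +8, consonants +5.
For ram: r(cons)+5=w, a(vowel)+8=i, m(cons)+5=r.

wir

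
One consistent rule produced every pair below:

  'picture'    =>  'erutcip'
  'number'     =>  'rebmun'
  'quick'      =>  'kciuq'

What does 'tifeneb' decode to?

benefit

The output letters match the input read backwards: picture reversed is erutcip. The word is simply reversed.
Decoding tifeneb: then reverse → benefit.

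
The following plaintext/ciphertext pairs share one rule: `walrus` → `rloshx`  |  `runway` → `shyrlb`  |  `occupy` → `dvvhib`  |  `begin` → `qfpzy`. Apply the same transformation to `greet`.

psffc

Treating letters as 0–25, the rule is x ↦ 5x + 11 (mod 26).
Applying it to greet: g(6)→5·6+11≡15=p; r(17)→5·17+11≡18=s; e(4)→5·4+11≡5=f; e(4)→5·4+11≡5=f; t(19)→5·19+11≡2=c (all mod 26).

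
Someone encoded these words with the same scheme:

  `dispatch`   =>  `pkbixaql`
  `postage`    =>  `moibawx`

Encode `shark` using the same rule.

szipa

The output letters match the input read backwards, each shifted +8: dispatch reversed is hctapsid. Two steps: reverse the string, then apply a Caesar shift of +8.
Applying it to shark: reverse → krahs; then shift: k+8=s, r+8=z, a+8=i, h+8=p, s+8=a.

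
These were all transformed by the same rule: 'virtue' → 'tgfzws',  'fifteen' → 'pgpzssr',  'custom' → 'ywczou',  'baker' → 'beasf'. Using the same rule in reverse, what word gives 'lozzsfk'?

pottery

v(21)→t(19) and i(8)→g(6) fit y≡23x+4 (mod 26); the inverse of 23 mod 26 is 17. Treating letters as 0–25, the rule is x ↦ 23x + 4 (mod 26).
Decoding lozzsfk: l(11)→17·(11−4)≡15=p; o(14)→17·(14−4)≡14=o; z(25)→17·(25−4)≡19=t; z(25)→17·(25−4)≡19=t; s(18)→17·(18−4)≡4=e; f(5)→17·(5−4)≡17=r; k(10)→17·(10−4)≡24=y (all mod 26).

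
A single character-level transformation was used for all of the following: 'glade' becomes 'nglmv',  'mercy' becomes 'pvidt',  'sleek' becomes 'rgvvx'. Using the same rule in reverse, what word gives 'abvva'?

tweet

Treating letters as 0–25, the rule is x ↦ 9x + 11 (mod 26).
Reversing it on abvva: a(0)→3·(0−11)≡19=t; b(1)→3·(1−11)≡22=w; v(21)→3·(21−11)≡4=e; v(21)→3·(21−11)≡4=e; a(0)→3·(0−11)≡19=t (all mod 26).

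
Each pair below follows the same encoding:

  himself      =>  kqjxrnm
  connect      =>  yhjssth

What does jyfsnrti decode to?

The output letters match the input read backwards, each shifted +5: himself reversed is flesmih. Two steps: reverse the string, then apply a Caesar shift of +5.
Undoing it on jyfsnrti: shift back: j−5=e, y−5=t, f−5=a, s−5=n, n−5=i, r−5=m, t−5=o, i−5=d → etanimod; then reverse → dominate.

dominate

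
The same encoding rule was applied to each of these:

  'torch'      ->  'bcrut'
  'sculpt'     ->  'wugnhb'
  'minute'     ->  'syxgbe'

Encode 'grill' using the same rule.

t(19)→b(1) and o(14)→c(2) fit y≡5x+10 (mod 26); the inverse of 5 mod 26 is 21. This is an affine cipher: with a=0,…,z=25, each position x becomes (5x+10) mod 26.
Applying it to grill: g(6)→5·6+10≡14=o; r(17)→5·17+10≡17=r; i(8)→5·8+10≡24=y; l(11)→5·11+10≡13=n; l(11)→5·11+10≡13=n (all mod 26).

orynn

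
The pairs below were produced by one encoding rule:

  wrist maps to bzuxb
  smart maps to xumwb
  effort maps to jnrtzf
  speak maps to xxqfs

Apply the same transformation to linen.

qqzjv

The shifts repeat in a cycle of length 3: positions 0,1,… shift by +5, +8, +12, then the pattern repeats.
On linen: l+5=q, i+8=q, n+12=z, e+5=j, n+8=v.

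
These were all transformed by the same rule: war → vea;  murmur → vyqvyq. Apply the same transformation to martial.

pemxveq

The output letters match the input read backwards, each shifted +4: war reversed is raw. Two steps: reverse the string, then apply a Caesar shift of +4.
Applying it to martial: reverse → laitram; then shift: l+4=p, a+4=e, i+4=m, t+4=x, r+4=v, a+4=e, m+4=q.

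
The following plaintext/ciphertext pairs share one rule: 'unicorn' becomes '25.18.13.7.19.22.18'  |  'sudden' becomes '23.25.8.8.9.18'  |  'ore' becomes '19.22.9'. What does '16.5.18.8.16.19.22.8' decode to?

u is letter #21 and maps to 25: an offset of 4. Letters become their 1-based position plus 4 (so a→5, b→6, …).
Decoding 16.5.18.8.16.19.22.8: 16→(16−4)÷1=12=l, 5→(5−4)÷1=1=a, 18→(18−4)÷1=14=n, 8→(8−4)÷1=4=d, 16→(16−4)÷1=12=l, 19→(19−4)÷1=15=o, 22→(22−4)÷1=18=r, 8→(8−4)÷1=4=d.

landlord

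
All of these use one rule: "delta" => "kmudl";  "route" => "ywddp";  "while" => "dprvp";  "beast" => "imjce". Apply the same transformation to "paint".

wirxe

In delta: d→k is +7, e→m is +8, l→u is +9, t→d is +10 — the shift increases by 1 each position. Letter i (0-indexed) is shifted by i+7, so successive shifts are 7, 8, 9, ….
Applying it to paint: p+7=w, a+8=i, i+9=r, n+10=x, t+11=e.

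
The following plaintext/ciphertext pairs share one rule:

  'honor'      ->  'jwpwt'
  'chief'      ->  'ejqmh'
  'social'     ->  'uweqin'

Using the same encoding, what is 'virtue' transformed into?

Vowels shift forward by 8 and consonants shift forward by 2.
Applying it to virtue: v(cons)+2=x, i(vowel)+8=q, r(cons)+2=t, t(cons)+2=v, u(vowel)+8=c, e(vowel)+8=m.

xqtvcm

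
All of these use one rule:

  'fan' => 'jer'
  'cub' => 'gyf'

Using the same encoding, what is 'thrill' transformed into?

This is a Caesar cipher with shift 4.
On thrill: t+4=x, h+4=l, r+4=v, i+4=m, l+4=p, l+4=p.

xlvmpp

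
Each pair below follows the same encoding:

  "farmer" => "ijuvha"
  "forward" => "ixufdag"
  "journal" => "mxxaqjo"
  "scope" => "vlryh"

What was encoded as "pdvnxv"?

museum

Shifts by position in farmer: pos 0: f→i (+3), pos 1: a→j (+9), pos 2: r→u (+3), pos 3: m→v (+9) — repeating every 2. It's a Vigenère-style cipher with numeric key [3,9]: position i shifts by key[i mod 2].
Undoing it on pdvnxv: p−3=m, d−9=u, v−3=s, n−9=e, x−3=u, v−9=m.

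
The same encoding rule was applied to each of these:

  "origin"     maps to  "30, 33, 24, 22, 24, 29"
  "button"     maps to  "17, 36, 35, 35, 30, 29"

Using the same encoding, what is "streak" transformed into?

The number is (letter's place in the alphabet, a=1) + 15.
For streak: s=19→34, t=20→35, r=18→33, e=5→20, a=1→16, k=11→26.

34, 35, 33, 20, 16, 26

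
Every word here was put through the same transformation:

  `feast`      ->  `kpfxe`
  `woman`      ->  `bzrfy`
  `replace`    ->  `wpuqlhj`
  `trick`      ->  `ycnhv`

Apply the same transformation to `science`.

Shifts by position in feast: pos 0: f→k (+5), pos 1: e→p (+11), pos 2: a→f (+5), pos 3: s→x (+5), pos 4: t→e (+11) — repeating every 3. A repeating key of period 3 is used — shifts +5, +11, +5 over and over.
For science: s+5=x, c+11=n, i+5=n, e+5=j, n+11=y, c+5=h, e+5=j.

xnnjyhj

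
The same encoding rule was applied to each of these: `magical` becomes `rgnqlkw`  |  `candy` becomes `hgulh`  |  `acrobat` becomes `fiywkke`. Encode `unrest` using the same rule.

ztymbd

In magical: m→r is +5, a→g is +6, g→n is +7, i→q is +8 — the shift increases by 1 each position. Letter i (0-indexed) is shifted by i+5, so successive shifts are 5, 6, 7, ….
On unrest: u+5=z, n+6=t, r+7=y, e+8=m, s+9=b, t+10=d.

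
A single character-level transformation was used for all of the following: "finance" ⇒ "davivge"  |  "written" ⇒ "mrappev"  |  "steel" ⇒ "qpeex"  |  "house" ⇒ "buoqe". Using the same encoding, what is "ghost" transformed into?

f(5)→d(3) and i(8)→a(0) fit y≡25x+8 (mod 26); the inverse of 25 mod 26 is 25. Each letter's alphabet position (a=0..z=25) is mapped through 25·x+8 mod 26 — an affine cipher.
Applying it to ghost: g(6)→25·6+8≡2=c; h(7)→25·7+8≡1=b; o(14)→25·14+8≡20=u; s(18)→25·18+8≡16=q; t(19)→25·19+8≡15=p (all mod 26).

cbuqp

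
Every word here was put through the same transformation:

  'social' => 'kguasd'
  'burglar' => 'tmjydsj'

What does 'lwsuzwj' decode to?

teacher

Compare letters: s→k is +18, o→g is +18, c→u is +18 — a constant shift. Each letter is shifted forward by 18 in the alphabet (a Caesar shift of +18).
Reversing it on lwsuzwj: l−18=t, w−18=e, s−18=a, u−18=c, z−18=h, w−18=e, j−18=r.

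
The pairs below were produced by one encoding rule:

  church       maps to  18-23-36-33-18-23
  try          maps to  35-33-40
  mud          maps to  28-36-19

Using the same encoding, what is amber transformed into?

c is letter #3 and maps to 18: an offset of 15. The number is (letter's place in the alphabet, a=1) + 15.
Applying it to amber: a=1→16, m=13→28, b=2→17, e=5→20, r=18→33.

16-28-17-20-33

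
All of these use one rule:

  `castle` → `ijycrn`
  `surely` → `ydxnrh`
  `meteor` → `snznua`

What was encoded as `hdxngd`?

bureau

Shifts by position in castle: pos 0: c→i (+6), pos 1: a→j (+9), pos 2: s→y (+6), pos 3: t→c (+9) — repeating every 2. The shifts repeat in a cycle of length 2: positions 0,1,… shift by +6, +9, then the pattern repeats.
Reversing it on hdxngd: h−6=b, d−9=u, x−6=r, n−9=e, g−6=a, d−9=u.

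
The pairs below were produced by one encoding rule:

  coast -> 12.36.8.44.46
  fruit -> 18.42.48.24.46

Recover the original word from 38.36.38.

pop

c(#3)→12 and o(#15)→36: differences scale by 2, so n = 2·pos + 6. With a=1..z=26, the number is 2·pos + 6.
Reversing it on 38.36.38: 38→(38−6)÷2=16=p, 36→(36−6)÷2=15=o, 38→(38−6)÷2=16=p.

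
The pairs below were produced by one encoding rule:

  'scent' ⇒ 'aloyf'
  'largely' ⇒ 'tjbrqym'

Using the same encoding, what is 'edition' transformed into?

mmseubb

In scent: s→a is +8, c→l is +9, e→o is +10, n→y is +11 — the shift increases by 1 each position. Letter i (0-indexed) is shifted by i+8, so successive shifts are 8, 9, 10, ….
For edition: e+8=m, d+9=m, i+10=s, t+11=e, i+12=u, o+13=b, n+14=b.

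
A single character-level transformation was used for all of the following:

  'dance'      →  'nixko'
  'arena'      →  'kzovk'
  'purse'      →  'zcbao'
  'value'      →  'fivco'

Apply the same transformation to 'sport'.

Shifts by position in dance: pos 0: d→n (+10), pos 1: a→i (+8), pos 2: n→x (+10), pos 3: c→k (+8) — repeating every 2. A repeating key of period 2 is used — shifts +10, +8 over and over.
For sport: s+10=c, p+8=x, o+10=y, r+8=z, t+10=d.

cxyzd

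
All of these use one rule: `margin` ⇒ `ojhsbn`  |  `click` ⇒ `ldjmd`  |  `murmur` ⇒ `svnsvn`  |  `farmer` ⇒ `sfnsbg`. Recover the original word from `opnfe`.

The output letters match the input read backwards, each shifted +1: margin reversed is nigram. Read the word backwards and shift each letter +1.
Undoing it on opnfe: shift back: o−1=n, p−1=o, n−1=m, f−1=e, e−1=d → nomed; then reverse → demon.

demon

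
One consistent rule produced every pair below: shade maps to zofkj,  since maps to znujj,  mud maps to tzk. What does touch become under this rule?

atzjo

The shift depends on letter class: consonant s→z is +7, but vowel a→f is +5. Vowels shift forward by 5 and consonants shift forward by 7.
For touch: t(cons)+7=a, o(vowel)+5=t, u(vowel)+5=z, c(cons)+7=j, h(cons)+7=o.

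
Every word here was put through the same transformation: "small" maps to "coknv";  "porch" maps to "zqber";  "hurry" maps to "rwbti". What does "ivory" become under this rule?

sxyti

Shifts by position in small: pos 0: s→c (+10), pos 1: m→o (+2), pos 2: a→k (+10), pos 3: l→n (+2) — repeating every 2. The shifts repeat in a cycle of length 2: positions 0,1,… shift by +10, +2, then the pattern repeats.
For ivory: i+10=s, v+2=x, o+10=y, r+2=t, y+10=i.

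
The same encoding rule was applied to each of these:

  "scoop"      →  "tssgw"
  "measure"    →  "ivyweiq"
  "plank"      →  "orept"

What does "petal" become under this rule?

pexit

The output letters match the input read backwards, each shifted +4: scoop reversed is poocs. Two steps: reverse the string, then apply a Caesar shift of +4.
For petal: reverse → latep; then shift: l+4=p, a+4=e, t+4=x, e+4=i, p+4=t.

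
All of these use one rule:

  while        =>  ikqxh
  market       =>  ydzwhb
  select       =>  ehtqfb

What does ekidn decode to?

Shifts by position in while: pos 0: w→i (+12), pos 1: h→k (+3), pos 2: i→q (+8), pos 3: l→x (+12), pos 4: e→h (+3) — repeating every 3. A repeating key of period 3 is used — shifts +12, +3, +8 over and over.
Undoing it on ekidn: e−12=s, k−3=h, i−8=a, d−12=r, n−3=k.

shark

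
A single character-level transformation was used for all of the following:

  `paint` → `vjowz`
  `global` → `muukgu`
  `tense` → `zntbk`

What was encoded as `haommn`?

Shifts by position in paint: pos 0: p→v (+6), pos 1: a→j (+9), pos 2: i→o (+6), pos 3: n→w (+9) — repeating every 2. A repeating key of period 2 is used — shifts +6, +9 over and over.
Decoding haommn: h−6=b, a−9=r, o−6=i, m−9=d, m−6=g, n−9=e.

bridge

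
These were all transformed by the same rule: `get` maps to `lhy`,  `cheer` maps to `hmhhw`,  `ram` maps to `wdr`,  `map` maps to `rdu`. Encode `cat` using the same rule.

The rule splits by letter class: vowels +3, consonants +5.
On cat: c(cons)+5=h, a(vowel)+3=d, t(cons)+5=y.

hdy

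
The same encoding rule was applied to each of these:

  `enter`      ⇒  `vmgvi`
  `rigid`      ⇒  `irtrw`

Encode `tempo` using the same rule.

This is the alphabet-reversal cipher (Atbash): a becomes z, b becomes y, etc.
For tempo: t↔g, e↔v, m↔n, p↔k, o↔l.

gvnkl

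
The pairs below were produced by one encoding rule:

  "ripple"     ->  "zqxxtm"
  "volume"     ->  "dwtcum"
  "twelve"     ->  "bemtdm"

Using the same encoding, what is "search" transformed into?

Compare letters: r→z is +8, i→q is +8, p→x is +8 — a constant shift. Every letter moves 8 places later in the alphabet, wrapping around z→a.
For search: s+8=a, e+8=m, a+8=i, r+8=z, c+8=k, h+8=p.

amizkp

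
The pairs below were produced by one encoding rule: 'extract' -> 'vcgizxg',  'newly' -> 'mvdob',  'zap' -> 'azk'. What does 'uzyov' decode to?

fable

Each pair mirrors across the alphabet (e↔v, x↔c, t↔g): positions sum to 25. Each letter is replaced by its mirror in the alphabet: a↔z, b↔y, c↔x, and so on (the Atbash cipher).
Decoding uzyov: u↔f, z↔a, y↔b, o↔l, v↔e.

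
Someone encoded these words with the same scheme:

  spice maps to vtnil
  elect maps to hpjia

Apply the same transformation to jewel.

In spice: s→v is +3, p→t is +4, i→n is +5, c→i is +6 — the shift increases by 1 each position. Each letter shifts forward by (position + 3), i.e. 3, 4, 5, … — the shift grows by one for each successive letter.
Applying it to jewel: j+3=m, e+4=i, w+5=b, e+6=k, l+7=s.

mibks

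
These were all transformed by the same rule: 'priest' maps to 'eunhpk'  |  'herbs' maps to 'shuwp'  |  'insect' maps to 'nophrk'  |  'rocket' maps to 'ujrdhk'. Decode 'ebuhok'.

parent

p(15)→e(4) and r(17)→u(20) fit y≡21x+1 (mod 26); the inverse of 21 mod 26 is 5. This is an affine cipher: with a=0,…,z=25, each position x becomes (21x+1) mod 26.
Decoding ebuhok: e(4)→5·(4−1)≡15=p; b(1)→5·(1−1)≡0=a; u(20)→5·(20−1)≡17=r; h(7)→5·(7−1)≡4=e; o(14)→5·(14−1)≡13=n; k(10)→5·(10−1)≡19=t (all mod 26).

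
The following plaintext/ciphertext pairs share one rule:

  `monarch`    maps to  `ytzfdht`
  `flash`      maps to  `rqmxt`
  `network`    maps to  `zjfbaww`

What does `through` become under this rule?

fmdtglt

The shifts repeat in a cycle of length 2: positions 0,1,… shift by +12, +5, then the pattern repeats.
For through: t+12=f, h+5=m, r+12=d, o+5=t, u+12=g, g+5=l, h+12=t.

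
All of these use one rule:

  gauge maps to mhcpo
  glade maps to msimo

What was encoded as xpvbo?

rinse

In gauge: g→m is +6, a→h is +7, u→c is +8, g→p is +9 — the shift increases by 1 each position. Letter i (0-indexed) is shifted by i+6, so successive shifts are 6, 7, 8, ….
Decoding xpvbo: x−6=r, p−7=i, v−8=n, b−9=s, o−10=e.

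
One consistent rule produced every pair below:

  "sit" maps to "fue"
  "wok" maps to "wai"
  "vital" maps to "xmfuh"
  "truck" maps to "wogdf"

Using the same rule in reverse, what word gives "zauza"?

Read the word backwards and shift each letter +12.
Decoding zauza: shift back: z−12=n, a−12=o, u−12=i, z−12=n, a−12=o → noino; then reverse → onion.

onion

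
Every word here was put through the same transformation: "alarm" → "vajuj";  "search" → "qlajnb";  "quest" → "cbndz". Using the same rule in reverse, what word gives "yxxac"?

troop

Two steps: reverse the string, then apply a Caesar shift of +9.
Decoding yxxac: shift back: y−9=p, x−9=o, x−9=o, a−9=r, c−9=t → poort; then reverse → troop.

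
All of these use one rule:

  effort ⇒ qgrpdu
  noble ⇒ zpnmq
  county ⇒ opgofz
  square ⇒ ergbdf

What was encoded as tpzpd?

Shifts by position in effort: pos 0: e→q (+12), pos 1: f→g (+1), pos 2: f→r (+12), pos 3: o→p (+1) — repeating every 2. A repeating key of period 2 is used — shifts +12, +1 over and over.
Reversing it on tpzpd: t−12=h, p−1=o, z−12=n, p−1=o, d−12=r.

honor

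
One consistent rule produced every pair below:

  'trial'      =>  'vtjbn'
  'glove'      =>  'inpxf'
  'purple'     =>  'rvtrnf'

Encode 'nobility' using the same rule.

ppdjnjva

The shift depends on letter class: consonant t→v is +2, but vowel i→j is +1. Vowels shift forward by 1 and consonants shift forward by 2.
Applying it to nobility: n(cons)+2=p, o(vowel)+1=p, b(cons)+2=d, i(vowel)+1=j, l(cons)+2=n, i(vowel)+1=j, t(cons)+2=v, y(cons)+2=a.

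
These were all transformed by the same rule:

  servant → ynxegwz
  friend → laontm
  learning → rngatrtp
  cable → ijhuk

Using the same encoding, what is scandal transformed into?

Shifts by position in servant: pos 0: s→y (+6), pos 1: e→n (+9), pos 2: r→x (+6), pos 3: v→e (+9) — repeating every 2. It's a Vigenère-style cipher with numeric key [6,9]: position i shifts by key[i mod 2].
On scandal: s+6=y, c+9=l, a+6=g, n+9=w, d+6=j, a+9=j, l+6=r.

ylgwjjr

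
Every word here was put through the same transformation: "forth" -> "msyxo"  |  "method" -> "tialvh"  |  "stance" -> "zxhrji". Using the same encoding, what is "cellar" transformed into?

Shifts by position in forth: pos 0: f→m (+7), pos 1: o→s (+4), pos 2: r→y (+7), pos 3: t→x (+4) — repeating every 2. It's a Vigenère-style cipher with numeric key [7,4]: position i shifts by key[i mod 2].
For cellar: c+7=j, e+4=i, l+7=s, l+4=p, a+7=h, r+4=v.

jisphv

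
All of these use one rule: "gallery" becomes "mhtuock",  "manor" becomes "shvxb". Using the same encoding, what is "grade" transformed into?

myimo

In gallery: g→m is +6, a→h is +7, l→t is +8, l→u is +9 — the shift increases by 1 each position. Letter i (0-indexed) is shifted by i+6, so successive shifts are 6, 7, 8, ….
On grade: g+6=m, r+7=y, a+8=i, d+9=m, e+10=o.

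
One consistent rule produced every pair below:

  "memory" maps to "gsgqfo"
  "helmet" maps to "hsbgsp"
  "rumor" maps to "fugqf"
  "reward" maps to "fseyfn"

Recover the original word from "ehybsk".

Each letter's alphabet position (a=0..z=25) is mapped through 5·x+24 mod 26 — an affine cipher.
Reversing it on ehybsk: e(4)→21·(4−24)≡22=w; h(7)→21·(7−24)≡7=h; y(24)→21·(24−24)≡0=a; b(1)→21·(1−24)≡11=l; s(18)→21·(18−24)≡4=e; k(10)→21·(10−24)≡18=s (all mod 26).

whales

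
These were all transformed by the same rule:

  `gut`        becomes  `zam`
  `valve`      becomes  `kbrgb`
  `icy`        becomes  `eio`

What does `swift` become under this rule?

zlocy

The output letters match the input read backwards, each shifted +6: gut reversed is tug. Two steps: reverse the string, then apply a Caesar shift of +6.
Applying it to swift: reverse → tfiws; then shift: t+6=z, f+6=l, i+6=o, w+6=c, s+6=y.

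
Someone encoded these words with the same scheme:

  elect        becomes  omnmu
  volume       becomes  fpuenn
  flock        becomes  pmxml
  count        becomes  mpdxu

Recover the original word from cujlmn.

Shifts by position in elect: pos 0: e→o (+10), pos 1: l→m (+1), pos 2: e→n (+9), pos 3: c→m (+10), pos 4: t→u (+1) — repeating every 3. A repeating key of period 3 is used — shifts +10, +1, +9 over and over.
Undoing it on cujlmn: c−10=s, u−1=t, j−9=a, l−10=b, m−1=l, n−9=e.

stable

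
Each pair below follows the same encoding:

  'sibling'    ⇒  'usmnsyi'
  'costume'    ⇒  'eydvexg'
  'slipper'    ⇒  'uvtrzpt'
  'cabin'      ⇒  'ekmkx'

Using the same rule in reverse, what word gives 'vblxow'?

Shifts by position in sibling: pos 0: s→u (+2), pos 1: i→s (+10), pos 2: b→m (+11), pos 3: l→n (+2), pos 4: i→s (+10), pos 5: n→y (+11) — repeating every 3. It's a Vigenère-style cipher with numeric key [2,10,11]: position i shifts by key[i mod 3].
Decoding vblxow: v−2=t, b−10=r, l−11=a, x−2=v, o−10=e, w−11=l.

travel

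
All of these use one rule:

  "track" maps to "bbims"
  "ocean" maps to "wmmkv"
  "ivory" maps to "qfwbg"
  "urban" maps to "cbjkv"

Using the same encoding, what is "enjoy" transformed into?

mxryg

Shifts by position in track: pos 0: t→b (+8), pos 1: r→b (+10), pos 2: a→i (+8), pos 3: c→m (+10) — repeating every 2. A repeating key of period 2 is used — shifts +8, +10 over and over.
Applying it to enjoy: e+8=m, n+10=x, j+8=r, o+10=y, y+8=g.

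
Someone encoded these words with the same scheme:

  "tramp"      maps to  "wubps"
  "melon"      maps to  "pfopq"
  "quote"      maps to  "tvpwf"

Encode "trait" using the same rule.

wubjw

The shift depends on letter class: consonant t→w is +3, but vowel a→b is +1. Two shifts are in play — +1 for a/e/i/o/u, +3 for every other letter.
For trait: t(cons)+3=w, r(cons)+3=u, a(vowel)+1=b, i(vowel)+1=j, t(cons)+3=w.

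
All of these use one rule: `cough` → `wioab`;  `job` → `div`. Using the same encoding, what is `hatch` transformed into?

bunwb

Compare letters: c→w is +20, o→i is +20, u→o is +20 — a constant shift. This is a Caesar cipher with shift 20.
For hatch: h+20=b, a+20=u, t+20=n, c+20=w, h+20=b.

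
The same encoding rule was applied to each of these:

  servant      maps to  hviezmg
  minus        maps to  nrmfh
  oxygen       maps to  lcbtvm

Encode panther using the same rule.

kzmgsvi

Each pair mirrors across the alphabet (s↔h, e↔v, r↔i): positions sum to 25. This is the alphabet-reversal cipher (Atbash): a becomes z, b becomes y, etc.
On panther: p↔k, a↔z, n↔m, t↔g, h↔s, e↔v, r↔i.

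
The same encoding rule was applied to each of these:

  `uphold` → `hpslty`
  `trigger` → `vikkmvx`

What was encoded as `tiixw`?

The output letters match the input read backwards, each shifted +4: uphold reversed is dlohpu. Read the word backwards and shift each letter +4.
Reversing it on tiixw: shift back: t−4=p, i−4=e, i−4=e, x−4=t, w−4=s → peets; then reverse → steep.

steep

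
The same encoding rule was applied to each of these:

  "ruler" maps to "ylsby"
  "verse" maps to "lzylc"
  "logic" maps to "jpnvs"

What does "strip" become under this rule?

The output letters match the input read backwards, each shifted +7: ruler reversed is relur. Two steps: reverse the string, then apply a Caesar shift of +7.
On strip: reverse → pirts; then shift: p+7=w, i+7=p, r+7=y, t+7=a, s+7=z.

wpyaz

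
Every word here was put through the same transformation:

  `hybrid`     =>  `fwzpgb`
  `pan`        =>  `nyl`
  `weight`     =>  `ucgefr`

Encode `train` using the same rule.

rpygl

Compare letters: h→f is +24, y→w is +24, b→z is +24 — a constant shift. Each letter is shifted forward by 24 in the alphabet (a Caesar shift of +24).
On train: t+24=r, r+24=p, a+24=y, i+24=g, n+24=l.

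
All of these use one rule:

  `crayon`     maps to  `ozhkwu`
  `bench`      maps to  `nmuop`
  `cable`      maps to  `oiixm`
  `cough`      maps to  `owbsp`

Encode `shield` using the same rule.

Shifts by position in crayon: pos 0: c→o (+12), pos 1: r→z (+8), pos 2: a→h (+7), pos 3: y→k (+12), pos 4: o→w (+8), pos 5: n→u (+7) — repeating every 3. The shifts repeat in a cycle of length 3: positions 0,1,… shift by +12, +8, +7, then the pattern repeats.
For shield: s+12=e, h+8=p, i+7=p, e+12=q, l+8=t, d+7=k.

eppqtk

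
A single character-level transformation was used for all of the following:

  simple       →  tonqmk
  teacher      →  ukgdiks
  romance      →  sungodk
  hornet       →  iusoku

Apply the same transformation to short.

tiusu

The shift depends on letter class: consonant s→t is +1, but vowel i→o is +6. Two shifts are in play — +6 for a/e/i/o/u, +1 for every other letter.
On short: s(cons)+1=t, h(cons)+1=i, o(vowel)+6=u, r(cons)+1=s, t(cons)+1=u.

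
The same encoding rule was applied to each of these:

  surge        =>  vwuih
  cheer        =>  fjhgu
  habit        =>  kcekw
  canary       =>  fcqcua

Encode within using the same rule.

zkwjlp

Shifts by position in surge: pos 0: s→v (+3), pos 1: u→w (+2), pos 2: r→u (+3), pos 3: g→i (+2) — repeating every 2. The shifts repeat in a cycle of length 2: positions 0,1,… shift by +3, +2, then the pattern repeats.
On within: w+3=z, i+2=k, t+3=w, h+2=j, i+3=l, n+2=p.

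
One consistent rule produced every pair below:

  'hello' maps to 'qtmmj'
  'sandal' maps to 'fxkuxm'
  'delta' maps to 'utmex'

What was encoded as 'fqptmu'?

h(7)→q(16) and e(4)→t(19) fit y≡25x+23 (mod 26); the inverse of 25 mod 26 is 25. Each letter's alphabet position (a=0..z=25) is mapped through 25·x+23 mod 26 — an affine cipher.
Undoing it on fqptmu: f(5)→25·(5−23)≡18=s; q(16)→25·(16−23)≡7=h; p(15)→25·(15−23)≡8=i; t(19)→25·(19−23)≡4=e; m(12)→25·(12−23)≡11=l; u(20)→25·(20−23)≡3=d (all mod 26).

shield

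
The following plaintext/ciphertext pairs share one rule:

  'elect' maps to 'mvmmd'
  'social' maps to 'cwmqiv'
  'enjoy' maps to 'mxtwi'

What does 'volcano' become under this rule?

The shift depends on letter class: consonant l→v is +10, but vowel e→m is +8. The rule splits by letter class: vowels +8, consonants +10.
For volcano: v(cons)+10=f, o(vowel)+8=w, l(cons)+10=v, c(cons)+10=m, a(vowel)+8=i, n(cons)+10=x, o(vowel)+8=w.

fwvmixw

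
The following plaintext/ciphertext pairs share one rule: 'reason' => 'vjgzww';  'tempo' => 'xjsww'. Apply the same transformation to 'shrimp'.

wmxpuy

In reason: r→v is +4, e→j is +5, a→g is +6, s→z is +7 — the shift increases by 1 each position. Each letter shifts forward by (position + 4), i.e. 4, 5, 6, … — the shift grows by one for each successive letter.
For shrimp: s+4=w, h+5=m, r+6=x, i+7=p, m+8=u, p+9=y.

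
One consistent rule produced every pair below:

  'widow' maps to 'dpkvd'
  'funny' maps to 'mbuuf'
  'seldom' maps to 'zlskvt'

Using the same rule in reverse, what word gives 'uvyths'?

normal

Compare letters: w→d is +7, i→p is +7, d→k is +7 — a constant shift. Every letter moves 7 places later in the alphabet, wrapping around z→a.
Reversing it on uvyths: u−7=n, v−7=o, y−7=r, t−7=m, h−7=a, s−7=l.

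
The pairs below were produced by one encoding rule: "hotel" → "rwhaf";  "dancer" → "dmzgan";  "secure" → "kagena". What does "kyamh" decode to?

h(7)→r(17) and o(14)→w(22) fit y≡23x+12 (mod 26); the inverse of 23 mod 26 is 17. Treating letters as 0–25, the rule is x ↦ 23x + 12 (mod 26).
Reversing it on kyamh: k(10)→17·(10−12)≡18=s; y(24)→17·(24−12)≡22=w; a(0)→17·(0−12)≡4=e; m(12)→17·(12−12)≡0=a; h(7)→17·(7−12)≡19=t (all mod 26).

sweat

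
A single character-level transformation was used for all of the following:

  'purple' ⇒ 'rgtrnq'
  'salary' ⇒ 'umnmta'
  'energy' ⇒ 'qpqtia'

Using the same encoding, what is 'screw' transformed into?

The shift depends on letter class: consonant p→r is +2, but vowel u→g is +12. Vowels shift forward by 12 and consonants shift forward by 2.
Applying it to screw: s(cons)+2=u, c(cons)+2=e, r(cons)+2=t, e(vowel)+12=q, w(cons)+2=y.

uetqy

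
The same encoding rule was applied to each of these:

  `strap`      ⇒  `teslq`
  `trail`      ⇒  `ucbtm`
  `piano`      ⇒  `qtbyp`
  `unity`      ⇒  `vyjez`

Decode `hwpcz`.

glory

Shifts by position in strap: pos 0: s→t (+1), pos 1: t→e (+11), pos 2: r→s (+1), pos 3: a→l (+11) — repeating every 2. A repeating key of period 2 is used — shifts +1, +11 over and over.
Undoing it on hwpcz: h−1=g, w−11=l, p−1=o, c−11=r, z−1=y.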